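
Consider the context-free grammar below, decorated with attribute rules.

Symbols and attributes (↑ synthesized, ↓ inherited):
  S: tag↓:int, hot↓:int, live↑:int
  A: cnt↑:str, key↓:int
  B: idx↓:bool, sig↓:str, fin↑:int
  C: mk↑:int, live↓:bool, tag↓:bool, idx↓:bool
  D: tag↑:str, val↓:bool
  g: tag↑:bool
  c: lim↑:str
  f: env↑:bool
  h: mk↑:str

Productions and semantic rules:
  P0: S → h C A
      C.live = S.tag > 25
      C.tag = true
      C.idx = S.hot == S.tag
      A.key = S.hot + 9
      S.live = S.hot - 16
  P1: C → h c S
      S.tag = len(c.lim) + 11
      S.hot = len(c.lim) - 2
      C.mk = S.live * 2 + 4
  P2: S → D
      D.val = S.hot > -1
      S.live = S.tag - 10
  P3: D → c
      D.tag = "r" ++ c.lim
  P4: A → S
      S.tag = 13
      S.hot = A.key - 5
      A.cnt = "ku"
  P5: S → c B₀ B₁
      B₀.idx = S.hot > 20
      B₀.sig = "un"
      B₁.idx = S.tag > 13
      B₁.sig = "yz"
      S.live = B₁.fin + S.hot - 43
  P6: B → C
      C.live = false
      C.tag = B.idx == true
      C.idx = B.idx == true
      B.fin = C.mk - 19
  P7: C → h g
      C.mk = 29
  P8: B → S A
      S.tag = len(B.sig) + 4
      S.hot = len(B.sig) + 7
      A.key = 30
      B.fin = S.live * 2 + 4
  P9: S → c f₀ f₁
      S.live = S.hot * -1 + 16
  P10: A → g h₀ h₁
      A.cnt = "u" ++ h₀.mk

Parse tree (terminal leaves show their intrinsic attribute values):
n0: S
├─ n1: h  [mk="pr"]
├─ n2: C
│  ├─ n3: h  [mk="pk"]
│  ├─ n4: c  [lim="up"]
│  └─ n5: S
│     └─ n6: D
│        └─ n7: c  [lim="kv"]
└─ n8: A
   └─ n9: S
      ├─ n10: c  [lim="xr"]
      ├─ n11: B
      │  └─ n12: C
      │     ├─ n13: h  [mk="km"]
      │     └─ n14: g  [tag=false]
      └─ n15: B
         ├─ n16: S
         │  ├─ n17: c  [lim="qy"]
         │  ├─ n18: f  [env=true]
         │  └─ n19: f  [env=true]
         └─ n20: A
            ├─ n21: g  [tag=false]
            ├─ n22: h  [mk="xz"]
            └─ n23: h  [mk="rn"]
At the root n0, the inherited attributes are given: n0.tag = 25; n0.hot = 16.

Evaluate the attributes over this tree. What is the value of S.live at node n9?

1. n0.tag = 25  [given at root]
2. n0.hot = 16  [given at root]
3. n1.mk = "pr"  [terminal]
4. n2.live = false  [S.tag > 25]
5. n2.tag = true  [true]
6. n2.idx = false  [S.hot == S.tag]
7. n3.mk = "pk"  [terminal]
8. n4.lim = "up"  [terminal]
9. n5.tag = 13  [len(c.lim) + 11]
10. n5.hot = 0  [len(c.lim) - 2]
11. n6.val = true  [S.hot > -1]
12. n7.lim = "kv"  [terminal]
13. n6.tag = "rkv"  ["r" ++ c.lim]
14. n5.live = 3  [S.tag - 10]
15. n2.mk = 10  [S.live * 2 + 4]
16. n8.key = 25  [S.hot + 9]
17. n9.tag = 13  [13]
18. n9.hot = 20  [A.key - 5]
19. n10.lim = "xr"  [terminal]
20. n11.idx = false  [S.hot > 20]
21. n11.sig = "un"  ["un"]
22. n12.live = false  [false]
23. n12.tag = false  [B.idx == true]
24. n12.idx = false  [B.idx == true]
25. n13.mk = "km"  [terminal]
26. n14.tag = false  [terminal]
27. n12.mk = 29  [29]
28. n11.fin = 10  [C.mk - 19]
29. n15.idx = false  [S.tag > 13]
30. n15.sig = "yz"  ["yz"]
31. n16.tag = 6  [len(B.sig) + 4]
32. n16.hot = 9  [len(B.sig) + 7]
33. n17.lim = "qy"  [terminal]
34. n18.env = true  [terminal]
35. n19.env = true  [terminal]
36. n16.live = 7  [S.hot * -1 + 16]
37. n20.key = 30  [30]
38. n21.tag = false  [terminal]
39. n22.mk = "xz"  [terminal]
40. n23.mk = "rn"  [terminal]
41. n20.cnt = "uxz"  ["u" ++ h₀.mk]
42. n15.fin = 18  [S.live * 2 + 4]
43. n9.live = -5  [B₁.fin + S.hot - 43]
44. n8.cnt = "ku"  ["ku"]
45. n0.live = 0  [S.hot - 16]

-5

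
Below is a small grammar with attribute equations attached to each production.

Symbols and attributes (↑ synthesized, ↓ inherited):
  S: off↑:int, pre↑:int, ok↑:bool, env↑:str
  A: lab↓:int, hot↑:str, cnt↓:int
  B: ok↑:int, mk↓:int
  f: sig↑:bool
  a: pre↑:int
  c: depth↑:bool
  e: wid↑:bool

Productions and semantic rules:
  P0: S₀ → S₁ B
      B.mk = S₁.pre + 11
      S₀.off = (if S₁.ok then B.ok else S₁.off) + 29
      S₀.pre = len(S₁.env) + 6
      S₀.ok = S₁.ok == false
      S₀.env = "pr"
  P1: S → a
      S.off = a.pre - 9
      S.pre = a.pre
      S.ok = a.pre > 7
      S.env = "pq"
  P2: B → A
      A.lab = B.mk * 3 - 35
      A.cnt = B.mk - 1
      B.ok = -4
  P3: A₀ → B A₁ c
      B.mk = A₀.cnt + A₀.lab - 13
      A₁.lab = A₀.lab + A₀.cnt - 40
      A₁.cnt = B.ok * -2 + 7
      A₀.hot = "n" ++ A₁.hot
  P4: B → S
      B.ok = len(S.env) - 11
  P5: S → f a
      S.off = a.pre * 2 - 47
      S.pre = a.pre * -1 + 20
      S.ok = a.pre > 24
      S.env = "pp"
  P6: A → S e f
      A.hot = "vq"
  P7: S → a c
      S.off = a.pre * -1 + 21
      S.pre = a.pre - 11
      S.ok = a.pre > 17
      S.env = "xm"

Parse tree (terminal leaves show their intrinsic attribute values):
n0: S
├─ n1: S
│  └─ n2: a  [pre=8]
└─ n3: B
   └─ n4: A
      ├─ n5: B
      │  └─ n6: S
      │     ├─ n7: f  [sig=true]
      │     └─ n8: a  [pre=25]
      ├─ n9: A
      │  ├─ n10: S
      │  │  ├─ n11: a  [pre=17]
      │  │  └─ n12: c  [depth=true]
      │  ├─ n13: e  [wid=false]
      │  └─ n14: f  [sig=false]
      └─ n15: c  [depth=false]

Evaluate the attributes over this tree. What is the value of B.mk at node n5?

1. n2.pre = 8  [terminal]
2. n1.off = -1  [a.pre - 9]
3. n1.pre = 8  [a.pre]
4. n1.ok = true  [a.pre > 7]
5. n1.env = "pq"  ["pq"]
6. n3.mk = 19  [S₁.pre + 11]
7. n4.lab = 22  [B.mk * 3 - 35]
8. n4.cnt = 18  [B.mk - 1]
9. n5.mk = 27  [A₀.cnt + A₀.lab - 13]
10. n7.sig = true  [terminal]
11. n8.pre = 25  [terminal]
12. n6.off = 3  [a.pre * 2 - 47]
13. n6.pre = -5  [a.pre * -1 + 20]
14. n6.ok = true  [a.pre > 24]
15. n6.env = "pp"  ["pp"]
16. n5.ok = -9  [len(S.env) - 11]
17. n9.lab = 0  [A₀.lab + A₀.cnt - 40]
18. n9.cnt = 25  [B.ok * -2 + 7]
19. n11.pre = 17  [terminal]
20. n12.depth = true  [terminal]
21. n10.off = 4  [a.pre * -1 + 21]
22. n10.pre = 6  [a.pre - 11]
23. n10.ok = false  [a.pre > 17]
24. n10.env = "xm"  ["xm"]
25. n13.wid = false  [terminal]
26. n14.sig = false  [terminal]
27. n9.hot = "vq"  ["vq"]
28. n15.depth = false  [terminal]
29. n4.hot = "nvq"  ["n" ++ A₁.hot]
30. n3.ok = -4  [-4]
31. n0.off = 25  [(if S₁.ok then B.ok else S₁.off) + 29]
32. n0.pre = 8  [len(S₁.env) + 6]
33. n0.ok = false  [S₁.ok == false]
34. n0.env = "pr"  ["pr"]

27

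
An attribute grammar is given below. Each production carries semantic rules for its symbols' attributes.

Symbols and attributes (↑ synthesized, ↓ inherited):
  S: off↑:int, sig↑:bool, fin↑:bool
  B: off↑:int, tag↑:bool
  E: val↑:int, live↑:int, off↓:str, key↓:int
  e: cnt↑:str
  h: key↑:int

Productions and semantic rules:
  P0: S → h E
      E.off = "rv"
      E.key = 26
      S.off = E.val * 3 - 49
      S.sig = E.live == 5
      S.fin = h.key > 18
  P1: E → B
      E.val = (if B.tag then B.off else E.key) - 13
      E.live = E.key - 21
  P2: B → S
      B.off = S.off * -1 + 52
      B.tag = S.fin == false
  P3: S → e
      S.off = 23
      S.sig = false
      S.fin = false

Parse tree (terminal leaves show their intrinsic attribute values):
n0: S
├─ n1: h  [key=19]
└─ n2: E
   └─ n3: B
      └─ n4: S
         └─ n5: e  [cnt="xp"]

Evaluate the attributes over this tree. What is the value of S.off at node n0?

1. n1.key = 19  [terminal]
2. n2.off = "rv"  ["rv"]
3. n2.key = 26  [26]
4. n5.cnt = "xp"  [terminal]
5. n4.off = 23  [23]
6. n4.sig = false  [false]
7. n4.fin = false  [false]
8. n3.off = 29  [S.off * -1 + 52]
9. n3.tag = true  [S.fin == false]
10. n2.val = 16  [(if B.tag then B.off else E.key) - 13]
11. n2.live = 5  [E.key - 21]
12. n0.off = -1  [E.val * 3 - 49]
13. n0.sig = true  [E.live == 5]
14. n0.fin = true  [h.key > 18]

-1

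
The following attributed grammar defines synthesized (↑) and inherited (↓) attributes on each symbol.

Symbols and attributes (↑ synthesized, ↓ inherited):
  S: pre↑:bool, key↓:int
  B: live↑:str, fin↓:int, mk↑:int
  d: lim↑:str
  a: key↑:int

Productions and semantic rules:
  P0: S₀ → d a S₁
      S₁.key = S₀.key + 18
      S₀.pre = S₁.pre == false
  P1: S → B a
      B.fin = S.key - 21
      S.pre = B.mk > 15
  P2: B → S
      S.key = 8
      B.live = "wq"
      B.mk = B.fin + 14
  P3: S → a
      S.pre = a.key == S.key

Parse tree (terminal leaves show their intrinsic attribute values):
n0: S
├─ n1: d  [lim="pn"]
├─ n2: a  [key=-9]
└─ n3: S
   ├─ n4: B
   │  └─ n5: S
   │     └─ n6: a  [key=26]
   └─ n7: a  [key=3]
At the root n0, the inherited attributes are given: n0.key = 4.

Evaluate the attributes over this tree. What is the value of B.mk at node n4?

15

1. n0.key = 4  [given at root]
2. n1.lim = "pn"  [terminal]
3. n2.key = -9  [terminal]
4. n3.key = 22  [S₀.key + 18]
5. n4.fin = 1  [S.key - 21]
6. n5.key = 8  [8]
7. n6.key = 26  [terminal]
8. n5.pre = false  [a.key == S.key]
9. n4.live = "wq"  ["wq"]
10. n4.mk = 15  [B.fin + 14]
11. n7.key = 3  [terminal]
12. n3.pre = false  [B.mk > 15]
13. n0.pre = true  [S₁.pre == false]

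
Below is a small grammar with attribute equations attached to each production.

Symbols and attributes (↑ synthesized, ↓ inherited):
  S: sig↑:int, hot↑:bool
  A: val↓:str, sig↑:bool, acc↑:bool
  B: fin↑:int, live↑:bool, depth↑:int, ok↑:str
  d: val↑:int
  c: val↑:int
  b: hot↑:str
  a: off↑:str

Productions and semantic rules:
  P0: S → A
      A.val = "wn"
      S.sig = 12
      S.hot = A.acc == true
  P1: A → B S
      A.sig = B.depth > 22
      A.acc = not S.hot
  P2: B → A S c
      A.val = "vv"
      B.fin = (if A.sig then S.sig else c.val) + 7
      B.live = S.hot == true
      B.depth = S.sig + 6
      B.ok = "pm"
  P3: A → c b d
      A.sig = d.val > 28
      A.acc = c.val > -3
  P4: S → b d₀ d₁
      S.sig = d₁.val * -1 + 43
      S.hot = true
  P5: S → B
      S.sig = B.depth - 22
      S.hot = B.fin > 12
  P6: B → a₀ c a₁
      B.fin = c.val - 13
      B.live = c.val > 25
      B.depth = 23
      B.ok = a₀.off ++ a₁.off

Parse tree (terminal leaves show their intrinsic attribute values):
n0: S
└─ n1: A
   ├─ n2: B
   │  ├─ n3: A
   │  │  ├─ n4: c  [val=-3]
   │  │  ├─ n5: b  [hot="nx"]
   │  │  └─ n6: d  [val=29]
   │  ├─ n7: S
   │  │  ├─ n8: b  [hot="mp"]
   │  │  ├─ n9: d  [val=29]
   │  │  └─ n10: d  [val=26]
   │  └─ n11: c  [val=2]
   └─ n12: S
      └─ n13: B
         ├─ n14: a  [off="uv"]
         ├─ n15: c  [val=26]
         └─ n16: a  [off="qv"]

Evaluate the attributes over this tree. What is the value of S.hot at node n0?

false

1. n1.val = "wn"  ["wn"]
2. n3.val = "vv"  ["vv"]
3. n4.val = -3  [terminal]
4. n5.hot = "nx"  [terminal]
5. n6.val = 29  [terminal]
6. n3.sig = true  [d.val > 28]
7. n3.acc = false  [c.val > -3]
8. n8.hot = "mp"  [terminal]
9. n9.val = 29  [terminal]
10. n10.val = 26  [terminal]
11. n7.sig = 17  [d₁.val * -1 + 43]
12. n7.hot = true  [true]
13. n11.val = 2  [terminal]
14. n2.fin = 24  [(if A.sig then S.sig else c.val) + 7]
15. n2.live = true  [S.hot == true]
16. n2.depth = 23  [S.sig + 6]
17. n2.ok = "pm"  ["pm"]
18. n14.off = "uv"  [terminal]
19. n15.val = 26  [terminal]
20. n16.off = "qv"  [terminal]
21. n13.fin = 13  [c.val - 13]
22. n13.live = true  [c.val > 25]
23. n13.depth = 23  [23]
24. n13.ok = "uvqv"  [a₀.off ++ a₁.off]
25. n12.sig = 1  [B.depth - 22]
26. n12.hot = true  [B.fin > 12]
27. n1.sig = true  [B.depth > 22]
28. n1.acc = false  [not S.hot]
29. n0.sig = 12  [12]
30. n0.hot = false  [A.acc == true]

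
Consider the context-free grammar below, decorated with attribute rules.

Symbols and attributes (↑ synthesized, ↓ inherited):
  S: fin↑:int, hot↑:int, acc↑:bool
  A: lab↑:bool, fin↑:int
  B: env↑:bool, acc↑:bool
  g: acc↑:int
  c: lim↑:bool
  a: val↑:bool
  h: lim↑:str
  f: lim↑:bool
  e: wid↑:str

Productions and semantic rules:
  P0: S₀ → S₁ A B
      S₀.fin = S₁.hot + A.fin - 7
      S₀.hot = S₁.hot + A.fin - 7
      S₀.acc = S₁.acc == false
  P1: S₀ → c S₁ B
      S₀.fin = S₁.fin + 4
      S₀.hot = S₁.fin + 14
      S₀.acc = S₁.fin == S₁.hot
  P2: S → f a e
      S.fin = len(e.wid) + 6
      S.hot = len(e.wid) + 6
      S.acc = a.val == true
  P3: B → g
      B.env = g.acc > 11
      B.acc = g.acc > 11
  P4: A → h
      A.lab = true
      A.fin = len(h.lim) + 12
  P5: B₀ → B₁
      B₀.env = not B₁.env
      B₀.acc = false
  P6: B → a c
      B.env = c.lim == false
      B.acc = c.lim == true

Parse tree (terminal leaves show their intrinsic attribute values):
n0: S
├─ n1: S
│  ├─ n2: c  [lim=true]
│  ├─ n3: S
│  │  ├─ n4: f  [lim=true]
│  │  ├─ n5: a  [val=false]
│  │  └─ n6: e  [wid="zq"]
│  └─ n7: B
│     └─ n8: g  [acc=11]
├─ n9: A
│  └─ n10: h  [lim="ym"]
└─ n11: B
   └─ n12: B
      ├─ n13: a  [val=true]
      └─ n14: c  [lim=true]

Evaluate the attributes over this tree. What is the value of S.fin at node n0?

1. n2.lim = true  [terminal]
2. n4.lim = true  [terminal]
3. n5.val = false  [terminal]
4. n6.wid = "zq"  [terminal]
5. n3.fin = 8  [len(e.wid) + 6]
6. n3.hot = 8  [len(e.wid) + 6]
7. n3.acc = false  [a.val == true]
8. n8.acc = 11  [terminal]
9. n7.env = false  [g.acc > 11]
10. n7.acc = false  [g.acc > 11]
11. n1.fin = 12  [S₁.fin + 4]
12. n1.hot = 22  [S₁.fin + 14]
13. n1.acc = true  [S₁.fin == S₁.hot]
14. n10.lim = "ym"  [terminal]
15. n9.lab = true  [true]
16. n9.fin = 14  [len(h.lim) + 12]
17. n13.val = true  [terminal]
18. n14.lim = true  [terminal]
19. n12.env = false  [c.lim == false]
20. n12.acc = true  [c.lim == true]
21. n11.env = true  [not B₁.env]
22. n11.acc = false  [false]
23. n0.fin = 29  [S₁.hot + A.fin - 7]
24. n0.hot = 29  [S₁.hot + A.fin - 7]
25. n0.acc = false  [S₁.acc == false]

29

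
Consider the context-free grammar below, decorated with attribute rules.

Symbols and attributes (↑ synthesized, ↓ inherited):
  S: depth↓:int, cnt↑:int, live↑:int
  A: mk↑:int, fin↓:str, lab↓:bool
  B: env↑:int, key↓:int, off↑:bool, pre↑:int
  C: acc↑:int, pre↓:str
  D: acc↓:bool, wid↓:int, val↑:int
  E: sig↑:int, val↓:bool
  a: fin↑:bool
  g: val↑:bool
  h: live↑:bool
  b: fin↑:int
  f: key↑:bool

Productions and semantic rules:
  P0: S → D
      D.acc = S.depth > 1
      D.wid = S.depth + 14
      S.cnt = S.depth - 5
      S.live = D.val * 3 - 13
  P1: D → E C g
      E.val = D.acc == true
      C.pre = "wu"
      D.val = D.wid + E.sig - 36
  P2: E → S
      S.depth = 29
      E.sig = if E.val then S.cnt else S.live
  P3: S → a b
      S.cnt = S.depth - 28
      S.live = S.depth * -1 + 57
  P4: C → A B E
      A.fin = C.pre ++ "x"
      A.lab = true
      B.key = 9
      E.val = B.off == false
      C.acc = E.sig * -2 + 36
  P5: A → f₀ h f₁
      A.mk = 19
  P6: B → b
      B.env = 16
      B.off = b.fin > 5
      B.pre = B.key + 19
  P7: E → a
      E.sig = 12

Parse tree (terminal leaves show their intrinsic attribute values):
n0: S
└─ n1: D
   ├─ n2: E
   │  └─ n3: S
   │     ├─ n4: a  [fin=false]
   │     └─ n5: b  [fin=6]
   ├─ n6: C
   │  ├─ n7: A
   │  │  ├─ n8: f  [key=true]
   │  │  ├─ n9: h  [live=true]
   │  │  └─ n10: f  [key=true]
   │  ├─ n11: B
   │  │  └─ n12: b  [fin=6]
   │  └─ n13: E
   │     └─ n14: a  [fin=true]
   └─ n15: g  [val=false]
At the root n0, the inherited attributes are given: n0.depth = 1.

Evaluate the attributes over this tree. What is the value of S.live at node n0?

8

1. n0.depth = 1  [given at root]
2. n1.acc = false  [S.depth > 1]
3. n1.wid = 15  [S.depth + 14]
4. n2.val = false  [D.acc == true]
5. n3.depth = 29  [29]
6. n4.fin = false  [terminal]
7. n5.fin = 6  [terminal]
8. n3.cnt = 1  [S.depth - 28]
9. n3.live = 28  [S.depth * -1 + 57]
10. n2.sig = 28  [if E.val then S.cnt else S.live]
11. n6.pre = "wu"  ["wu"]
12. n7.fin = "wux"  [C.pre ++ "x"]
13. n7.lab = true  [true]
14. n8.key = true  [terminal]
15. n9.live = true  [terminal]
16. n10.key = true  [terminal]
17. n7.mk = 19  [19]
18. n11.key = 9  [9]
19. n12.fin = 6  [terminal]
20. n11.env = 16  [16]
21. n11.off = true  [b.fin > 5]
22. n11.pre = 28  [B.key + 19]
23. n13.val = false  [B.off == false]
24. n14.fin = true  [terminal]
25. n13.sig = 12  [12]
26. n6.acc = 12  [E.sig * -2 + 36]
27. n15.val = false  [terminal]
28. n1.val = 7  [D.wid + E.sig - 36]
29. n0.cnt = -4  [S.depth - 5]
30. n0.live = 8  [D.val * 3 - 13]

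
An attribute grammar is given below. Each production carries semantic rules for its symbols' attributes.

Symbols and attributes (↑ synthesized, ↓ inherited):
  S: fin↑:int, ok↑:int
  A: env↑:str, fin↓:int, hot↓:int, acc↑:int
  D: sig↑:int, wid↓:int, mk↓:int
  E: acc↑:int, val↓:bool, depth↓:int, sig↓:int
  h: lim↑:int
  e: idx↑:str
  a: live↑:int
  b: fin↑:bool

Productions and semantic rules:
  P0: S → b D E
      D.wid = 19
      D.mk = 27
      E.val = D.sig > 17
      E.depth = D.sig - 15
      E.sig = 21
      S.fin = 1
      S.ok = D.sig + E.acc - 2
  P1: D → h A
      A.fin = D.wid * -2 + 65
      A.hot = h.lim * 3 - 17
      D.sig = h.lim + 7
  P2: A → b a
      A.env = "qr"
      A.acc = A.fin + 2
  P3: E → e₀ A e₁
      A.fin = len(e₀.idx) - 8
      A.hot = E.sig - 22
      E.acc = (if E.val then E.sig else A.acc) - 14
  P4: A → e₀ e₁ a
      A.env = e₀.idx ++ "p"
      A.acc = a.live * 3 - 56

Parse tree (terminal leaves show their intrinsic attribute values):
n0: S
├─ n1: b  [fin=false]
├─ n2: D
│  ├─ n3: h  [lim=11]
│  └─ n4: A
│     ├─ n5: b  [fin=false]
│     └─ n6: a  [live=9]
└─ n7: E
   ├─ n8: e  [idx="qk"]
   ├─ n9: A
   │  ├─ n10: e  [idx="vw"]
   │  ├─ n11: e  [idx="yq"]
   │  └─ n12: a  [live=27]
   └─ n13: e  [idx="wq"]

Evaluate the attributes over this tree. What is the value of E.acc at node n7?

1. n1.fin = false  [terminal]
2. n2.wid = 19  [19]
3. n2.mk = 27  [27]
4. n3.lim = 11  [terminal]
5. n4.fin = 27  [D.wid * -2 + 65]
6. n4.hot = 16  [h.lim * 3 - 17]
7. n5.fin = false  [terminal]
8. n6.live = 9  [terminal]
9. n4.env = "qr"  ["qr"]
10. n4.acc = 29  [A.fin + 2]
11. n2.sig = 18  [h.lim + 7]
12. n7.val = true  [D.sig > 17]
13. n7.depth = 3  [D.sig - 15]
14. n7.sig = 21  [21]
15. n8.idx = "qk"  [terminal]
16. n9.fin = -6  [len(e₀.idx) - 8]
17. n9.hot = -1  [E.sig - 22]
18. n10.idx = "vw"  [terminal]
19. n11.idx = "yq"  [terminal]
20. n12.live = 27  [terminal]
21. n9.env = "vwp"  [e₀.idx ++ "p"]
22. n9.acc = 25  [a.live * 3 - 56]
23. n13.idx = "wq"  [terminal]
24. n7.acc = 7  [(if E.val then E.sig else A.acc) - 14]
25. n0.fin = 1  [1]
26. n0.ok = 23  [D.sig + E.acc - 2]

7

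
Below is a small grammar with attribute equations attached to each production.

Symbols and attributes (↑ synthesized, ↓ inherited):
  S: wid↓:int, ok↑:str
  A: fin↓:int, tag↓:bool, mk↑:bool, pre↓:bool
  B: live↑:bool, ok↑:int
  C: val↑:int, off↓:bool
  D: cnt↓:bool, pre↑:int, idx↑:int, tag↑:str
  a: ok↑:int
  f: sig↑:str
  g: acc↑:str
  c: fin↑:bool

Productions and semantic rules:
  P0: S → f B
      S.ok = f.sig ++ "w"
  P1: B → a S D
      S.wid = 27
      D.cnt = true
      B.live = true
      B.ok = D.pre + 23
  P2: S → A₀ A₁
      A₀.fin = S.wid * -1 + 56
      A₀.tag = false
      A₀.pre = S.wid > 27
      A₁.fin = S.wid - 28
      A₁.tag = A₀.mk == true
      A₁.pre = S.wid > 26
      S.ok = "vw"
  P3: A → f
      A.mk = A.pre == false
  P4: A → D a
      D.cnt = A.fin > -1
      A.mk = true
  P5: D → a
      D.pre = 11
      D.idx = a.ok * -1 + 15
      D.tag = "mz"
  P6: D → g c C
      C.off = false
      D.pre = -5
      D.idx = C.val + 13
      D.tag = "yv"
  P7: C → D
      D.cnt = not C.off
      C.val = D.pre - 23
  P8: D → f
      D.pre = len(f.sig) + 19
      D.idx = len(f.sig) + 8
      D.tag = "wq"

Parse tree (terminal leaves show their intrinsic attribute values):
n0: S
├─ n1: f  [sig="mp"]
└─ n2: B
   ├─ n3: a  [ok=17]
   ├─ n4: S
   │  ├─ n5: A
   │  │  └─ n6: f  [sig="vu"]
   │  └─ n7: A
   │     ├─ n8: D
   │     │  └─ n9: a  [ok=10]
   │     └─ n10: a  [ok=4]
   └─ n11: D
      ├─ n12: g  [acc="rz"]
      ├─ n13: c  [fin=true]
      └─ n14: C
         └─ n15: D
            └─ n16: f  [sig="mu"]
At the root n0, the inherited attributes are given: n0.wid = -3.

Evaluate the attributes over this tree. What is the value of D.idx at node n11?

11

1. n0.wid = -3  [given at root]
2. n1.sig = "mp"  [terminal]
3. n3.ok = 17  [terminal]
4. n4.wid = 27  [27]
5. n5.fin = 29  [S.wid * -1 + 56]
6. n5.tag = false  [false]
7. n5.pre = false  [S.wid > 27]
8. n6.sig = "vu"  [terminal]
9. n5.mk = true  [A.pre == false]
10. n7.fin = -1  [S.wid - 28]
11. n7.tag = true  [A₀.mk == true]
12. n7.pre = true  [S.wid > 26]
13. n8.cnt = false  [A.fin > -1]
14. n9.ok = 10  [terminal]
15. n8.pre = 11  [11]
16. n8.idx = 5  [a.ok * -1 + 15]
17. n8.tag = "mz"  ["mz"]
18. n10.ok = 4  [terminal]
19. n7.mk = true  [true]
20. n4.ok = "vw"  ["vw"]
21. n11.cnt = true  [true]
22. n12.acc = "rz"  [terminal]
23. n13.fin = true  [terminal]
24. n14.off = false  [false]
25. n15.cnt = true  [not C.off]
26. n16.sig = "mu"  [terminal]
27. n15.pre = 21  [len(f.sig) + 19]
28. n15.idx = 10  [len(f.sig) + 8]
29. n15.tag = "wq"  ["wq"]
30. n14.val = -2  [D.pre - 23]
31. n11.pre = -5  [-5]
32. n11.idx = 11  [C.val + 13]
33. n11.tag = "yv"  ["yv"]
34. n2.live = true  [true]
35. n2.ok = 18  [D.pre + 23]
36. n0.ok = "mpw"  [f.sig ++ "w"]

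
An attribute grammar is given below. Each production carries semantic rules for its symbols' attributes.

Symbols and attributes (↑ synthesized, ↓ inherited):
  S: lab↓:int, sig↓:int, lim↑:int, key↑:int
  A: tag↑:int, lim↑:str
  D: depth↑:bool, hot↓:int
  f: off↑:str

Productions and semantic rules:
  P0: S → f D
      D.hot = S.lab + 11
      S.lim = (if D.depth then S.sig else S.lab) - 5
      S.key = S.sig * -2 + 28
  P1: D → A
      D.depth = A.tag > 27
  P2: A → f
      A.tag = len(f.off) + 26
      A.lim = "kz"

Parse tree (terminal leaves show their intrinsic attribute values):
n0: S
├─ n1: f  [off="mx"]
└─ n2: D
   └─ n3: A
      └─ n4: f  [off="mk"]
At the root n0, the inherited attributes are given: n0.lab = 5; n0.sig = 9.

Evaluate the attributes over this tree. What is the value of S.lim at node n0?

1. n0.lab = 5  [given at root]
2. n0.sig = 9  [given at root]
3. n1.off = "mx"  [terminal]
4. n2.hot = 16  [S.lab + 11]
5. n4.off = "mk"  [terminal]
6. n3.tag = 28  [len(f.off) + 26]
7. n3.lim = "kz"  ["kz"]
8. n2.depth = true  [A.tag > 27]
9. n0.lim = 4  [(if D.depth then S.sig else S.lab) - 5]
10. n0.key = 10  [S.sig * -2 + 28]

4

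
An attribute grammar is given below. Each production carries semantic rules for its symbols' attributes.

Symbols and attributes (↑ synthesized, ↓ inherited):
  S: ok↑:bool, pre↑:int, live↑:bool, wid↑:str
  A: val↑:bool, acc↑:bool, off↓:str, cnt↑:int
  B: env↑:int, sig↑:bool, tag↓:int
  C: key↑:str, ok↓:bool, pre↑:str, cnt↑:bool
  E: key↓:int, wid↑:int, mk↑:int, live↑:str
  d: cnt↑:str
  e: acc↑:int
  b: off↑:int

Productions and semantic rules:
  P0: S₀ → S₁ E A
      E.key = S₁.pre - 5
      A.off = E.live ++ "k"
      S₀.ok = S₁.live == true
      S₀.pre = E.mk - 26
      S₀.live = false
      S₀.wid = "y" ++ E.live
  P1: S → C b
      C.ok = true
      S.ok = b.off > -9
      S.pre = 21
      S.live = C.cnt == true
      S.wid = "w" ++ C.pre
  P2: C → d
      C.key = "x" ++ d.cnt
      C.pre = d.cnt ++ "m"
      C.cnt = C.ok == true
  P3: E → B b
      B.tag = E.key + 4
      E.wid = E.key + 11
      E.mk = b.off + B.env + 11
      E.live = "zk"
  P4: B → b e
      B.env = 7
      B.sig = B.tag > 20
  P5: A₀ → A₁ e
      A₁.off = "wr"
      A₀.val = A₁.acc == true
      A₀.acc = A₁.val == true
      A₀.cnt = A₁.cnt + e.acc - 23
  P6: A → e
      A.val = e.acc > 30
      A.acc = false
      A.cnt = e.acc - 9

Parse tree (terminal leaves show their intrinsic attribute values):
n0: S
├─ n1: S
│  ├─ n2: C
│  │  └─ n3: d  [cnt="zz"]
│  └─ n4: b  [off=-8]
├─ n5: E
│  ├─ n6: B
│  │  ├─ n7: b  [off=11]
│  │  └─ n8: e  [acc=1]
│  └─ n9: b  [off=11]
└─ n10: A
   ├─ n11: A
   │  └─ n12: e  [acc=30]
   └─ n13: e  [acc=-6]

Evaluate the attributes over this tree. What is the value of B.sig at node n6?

false

1. n2.ok = true  [true]
2. n3.cnt = "zz"  [terminal]
3. n2.key = "xzz"  ["x" ++ d.cnt]
4. n2.pre = "zzm"  [d.cnt ++ "m"]
5. n2.cnt = true  [C.ok == true]
6. n4.off = -8  [terminal]
7. n1.ok = true  [b.off > -9]
8. n1.pre = 21  [21]
9. n1.live = true  [C.cnt == true]
10. n1.wid = "wzzm"  ["w" ++ C.pre]
11. n5.key = 16  [S₁.pre - 5]
12. n6.tag = 20  [E.key + 4]
13. n7.off = 11  [terminal]
14. n8.acc = 1  [terminal]
15. n6.env = 7  [7]
16. n6.sig = false  [B.tag > 20]
17. n9.off = 11  [terminal]
18. n5.wid = 27  [E.key + 11]
19. n5.mk = 29  [b.off + B.env + 11]
20. n5.live = "zk"  ["zk"]
21. n10.off = "zkk"  [E.live ++ "k"]
22. n11.off = "wr"  ["wr"]
23. n12.acc = 30  [terminal]
24. n11.val = false  [e.acc > 30]
25. n11.acc = false  [false]
26. n11.cnt = 21  [e.acc - 9]
27. n13.acc = -6  [terminal]
28. n10.val = false  [A₁.acc == true]
29. n10.acc = false  [A₁.val == true]
30. n10.cnt = -8  [A₁.cnt + e.acc - 23]
31. n0.ok = true  [S₁.live == true]
32. n0.pre = 3  [E.mk - 26]
33. n0.live = false  [false]
34. n0.wid = "yzk"  ["y" ++ E.live]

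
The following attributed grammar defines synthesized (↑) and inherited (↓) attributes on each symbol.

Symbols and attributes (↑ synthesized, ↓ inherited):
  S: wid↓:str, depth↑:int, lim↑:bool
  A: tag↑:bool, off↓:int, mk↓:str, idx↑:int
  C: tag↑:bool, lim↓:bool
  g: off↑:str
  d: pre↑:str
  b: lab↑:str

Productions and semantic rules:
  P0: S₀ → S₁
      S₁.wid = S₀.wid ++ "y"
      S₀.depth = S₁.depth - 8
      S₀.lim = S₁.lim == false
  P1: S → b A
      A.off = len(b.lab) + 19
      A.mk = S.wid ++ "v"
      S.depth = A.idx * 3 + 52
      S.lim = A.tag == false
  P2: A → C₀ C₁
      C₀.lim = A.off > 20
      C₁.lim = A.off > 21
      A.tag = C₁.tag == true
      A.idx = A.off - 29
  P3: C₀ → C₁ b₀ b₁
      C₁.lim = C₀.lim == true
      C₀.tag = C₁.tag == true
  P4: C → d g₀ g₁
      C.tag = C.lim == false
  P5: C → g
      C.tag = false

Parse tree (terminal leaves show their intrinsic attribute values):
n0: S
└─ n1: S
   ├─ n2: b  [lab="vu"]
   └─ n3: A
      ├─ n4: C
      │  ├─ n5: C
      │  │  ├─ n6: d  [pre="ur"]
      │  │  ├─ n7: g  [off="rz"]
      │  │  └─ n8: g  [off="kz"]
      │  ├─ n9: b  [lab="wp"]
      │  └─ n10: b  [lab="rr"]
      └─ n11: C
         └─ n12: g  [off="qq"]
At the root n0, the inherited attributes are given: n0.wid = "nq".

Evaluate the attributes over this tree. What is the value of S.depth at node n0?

1. n0.wid = "nq"  [given at root]
2. n1.wid = "nqy"  [S₀.wid ++ "y"]
3. n2.lab = "vu"  [terminal]
4. n3.off = 21  [len(b.lab) + 19]
5. n3.mk = "nqyv"  [S.wid ++ "v"]
6. n4.lim = true  [A.off > 20]
7. n5.lim = true  [C₀.lim == true]
8. n6.pre = "ur"  [terminal]
9. n7.off = "rz"  [terminal]
10. n8.off = "kz"  [terminal]
11. n5.tag = false  [C.lim == false]
12. n9.lab = "wp"  [terminal]
13. n10.lab = "rr"  [terminal]
14. n4.tag = false  [C₁.tag == true]
15. n11.lim = false  [A.off > 21]
16. n12.off = "qq"  [terminal]
17. n11.tag = false  [false]
18. n3.tag = false  [C₁.tag == true]
19. n3.idx = -8  [A.off - 29]
20. n1.depth = 28  [A.idx * 3 + 52]
21. n1.lim = true  [A.tag == false]
22. n0.depth = 20  [S₁.depth - 8]
23. n0.lim = false  [S₁.lim == false]

20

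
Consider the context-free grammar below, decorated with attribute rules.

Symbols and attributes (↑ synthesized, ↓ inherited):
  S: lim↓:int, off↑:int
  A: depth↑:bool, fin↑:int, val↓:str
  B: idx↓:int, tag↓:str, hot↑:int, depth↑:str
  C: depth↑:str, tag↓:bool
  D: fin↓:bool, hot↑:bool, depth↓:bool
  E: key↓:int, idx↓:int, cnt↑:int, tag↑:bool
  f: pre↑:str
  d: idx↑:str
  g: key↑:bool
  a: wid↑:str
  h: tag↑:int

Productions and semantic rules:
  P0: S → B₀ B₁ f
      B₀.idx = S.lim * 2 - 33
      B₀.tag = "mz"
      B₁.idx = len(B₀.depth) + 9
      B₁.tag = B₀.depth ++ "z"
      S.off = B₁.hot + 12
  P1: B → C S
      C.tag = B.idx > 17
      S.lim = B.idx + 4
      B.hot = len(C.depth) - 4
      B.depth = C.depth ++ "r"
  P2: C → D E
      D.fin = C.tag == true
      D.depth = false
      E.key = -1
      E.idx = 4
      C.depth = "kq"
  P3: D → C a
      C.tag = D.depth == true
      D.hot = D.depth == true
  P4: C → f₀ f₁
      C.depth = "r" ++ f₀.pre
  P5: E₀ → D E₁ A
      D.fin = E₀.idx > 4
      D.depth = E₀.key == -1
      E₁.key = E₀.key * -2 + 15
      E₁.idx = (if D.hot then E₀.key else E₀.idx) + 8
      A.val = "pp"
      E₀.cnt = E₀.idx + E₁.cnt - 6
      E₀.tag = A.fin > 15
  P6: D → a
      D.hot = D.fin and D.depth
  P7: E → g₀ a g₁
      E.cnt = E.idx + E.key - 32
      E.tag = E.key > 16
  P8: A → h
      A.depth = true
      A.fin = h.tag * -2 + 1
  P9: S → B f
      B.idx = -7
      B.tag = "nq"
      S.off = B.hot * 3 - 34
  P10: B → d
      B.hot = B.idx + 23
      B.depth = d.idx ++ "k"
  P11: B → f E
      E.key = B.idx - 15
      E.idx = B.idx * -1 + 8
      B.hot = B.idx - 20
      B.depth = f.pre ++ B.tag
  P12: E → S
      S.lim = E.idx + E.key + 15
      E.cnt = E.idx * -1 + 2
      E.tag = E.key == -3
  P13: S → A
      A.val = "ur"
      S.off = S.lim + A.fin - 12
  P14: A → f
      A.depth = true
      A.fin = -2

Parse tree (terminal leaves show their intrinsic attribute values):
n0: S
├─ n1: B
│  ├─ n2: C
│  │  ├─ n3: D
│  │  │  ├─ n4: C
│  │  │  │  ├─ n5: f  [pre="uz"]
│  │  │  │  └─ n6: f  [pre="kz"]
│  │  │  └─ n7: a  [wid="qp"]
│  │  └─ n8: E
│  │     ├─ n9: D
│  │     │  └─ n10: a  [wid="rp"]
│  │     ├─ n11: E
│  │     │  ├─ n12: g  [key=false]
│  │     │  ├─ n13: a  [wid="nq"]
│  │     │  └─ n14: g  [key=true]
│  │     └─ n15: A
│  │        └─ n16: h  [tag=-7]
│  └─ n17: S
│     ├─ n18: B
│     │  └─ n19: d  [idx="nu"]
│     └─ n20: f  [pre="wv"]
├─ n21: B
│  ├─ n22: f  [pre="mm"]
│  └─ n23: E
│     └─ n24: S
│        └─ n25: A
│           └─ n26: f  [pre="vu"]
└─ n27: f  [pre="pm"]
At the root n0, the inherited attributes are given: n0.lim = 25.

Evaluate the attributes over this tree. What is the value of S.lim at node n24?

1. n0.lim = 25  [given at root]
2. n1.idx = 17  [S.lim * 2 - 33]
3. n1.tag = "mz"  ["mz"]
4. n2.tag = false  [B.idx > 17]
5. n3.fin = false  [C.tag == true]
6. n3.depth = false  [false]
7. n4.tag = false  [D.depth == true]
8. n5.pre = "uz"  [terminal]
9. n6.pre = "kz"  [terminal]
10. n4.depth = "ruz"  ["r" ++ f₀.pre]
11. n7.wid = "qp"  [terminal]
12. n3.hot = false  [D.depth == true]
13. n8.key = -1  [-1]
14. n8.idx = 4  [4]
15. n9.fin = false  [E₀.idx > 4]
16. n9.depth = true  [E₀.key == -1]
17. n10.wid = "rp"  [terminal]
18. n9.hot = false  [D.fin and D.depth]
19. n11.key = 17  [E₀.key * -2 + 15]
20. n11.idx = 12  [(if D.hot then E₀.key else E₀.idx) + 8]
21. n12.key = false  [terminal]
22. n13.wid = "nq"  [terminal]
23. n14.key = true  [terminal]
24. n11.cnt = -3  [E.idx + E.key - 32]
25. n11.tag = true  [E.key > 16]
26. n15.val = "pp"  ["pp"]
27. n16.tag = -7  [terminal]
28. n15.depth = true  [true]
29. n15.fin = 15  [h.tag * -2 + 1]
30. n8.cnt = -5  [E₀.idx + E₁.cnt - 6]
31. n8.tag = false  [A.fin > 15]
32. n2.depth = "kq"  ["kq"]
33. n17.lim = 21  [B.idx + 4]
34. n18.idx = -7  [-7]
35. n18.tag = "nq"  ["nq"]
36. n19.idx = "nu"  [terminal]
37. n18.hot = 16  [B.idx + 23]
38. n18.depth = "nuk"  [d.idx ++ "k"]
39. n20.pre = "wv"  [terminal]
40. n17.off = 14  [B.hot * 3 - 34]
41. n1.hot = -2  [len(C.depth) - 4]
42. n1.depth = "kqr"  [C.depth ++ "r"]
43. n21.idx = 12  [len(B₀.depth) + 9]
44. n21.tag = "kqrz"  [B₀.depth ++ "z"]
45. n22.pre = "mm"  [terminal]
46. n23.key = -3  [B.idx - 15]
47. n23.idx = -4  [B.idx * -1 + 8]
48. n24.lim = 8  [E.idx + E.key + 15]
49. n25.val = "ur"  ["ur"]
50. n26.pre = "vu"  [terminal]
51. n25.depth = true  [true]
52. n25.fin = -2  [-2]
53. n24.off = -6  [S.lim + A.fin - 12]
54. n23.cnt = 6  [E.idx * -1 + 2]
55. n23.tag = true  [E.key == -3]
56. n21.hot = -8  [B.idx - 20]
57. n21.depth = "mmkqrz"  [f.pre ++ B.tag]
58. n27.pre = "pm"  [terminal]
59. n0.off = 4  [B₁.hot + 12]

8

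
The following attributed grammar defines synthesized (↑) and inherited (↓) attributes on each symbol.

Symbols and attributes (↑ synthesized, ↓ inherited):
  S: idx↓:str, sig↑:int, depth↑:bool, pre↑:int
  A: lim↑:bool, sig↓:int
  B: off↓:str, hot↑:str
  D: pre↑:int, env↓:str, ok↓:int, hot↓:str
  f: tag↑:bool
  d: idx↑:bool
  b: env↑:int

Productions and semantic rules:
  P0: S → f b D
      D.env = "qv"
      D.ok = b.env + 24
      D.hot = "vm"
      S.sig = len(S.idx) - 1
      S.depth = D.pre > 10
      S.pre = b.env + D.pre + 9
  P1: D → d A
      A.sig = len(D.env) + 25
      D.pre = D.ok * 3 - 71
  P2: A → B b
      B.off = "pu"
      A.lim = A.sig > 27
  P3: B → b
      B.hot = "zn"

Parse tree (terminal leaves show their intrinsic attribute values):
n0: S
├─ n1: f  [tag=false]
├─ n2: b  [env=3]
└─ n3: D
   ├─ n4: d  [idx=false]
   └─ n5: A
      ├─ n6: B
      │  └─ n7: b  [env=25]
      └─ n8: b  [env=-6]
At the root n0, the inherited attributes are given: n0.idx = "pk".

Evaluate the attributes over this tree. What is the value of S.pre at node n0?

22

1. n0.idx = "pk"  [given at root]
2. n1.tag = false  [terminal]
3. n2.env = 3  [terminal]
4. n3.env = "qv"  ["qv"]
5. n3.ok = 27  [b.env + 24]
6. n3.hot = "vm"  ["vm"]
7. n4.idx = false  [terminal]
8. n5.sig = 27  [len(D.env) + 25]
9. n6.off = "pu"  ["pu"]
10. n7.env = 25  [terminal]
11. n6.hot = "zn"  ["zn"]
12. n8.env = -6  [terminal]
13. n5.lim = false  [A.sig > 27]
14. n3.pre = 10  [D.ok * 3 - 71]
15. n0.sig = 1  [len(S.idx) - 1]
16. n0.depth = false  [D.pre > 10]
17. n0.pre = 22  [b.env + D.pre + 9]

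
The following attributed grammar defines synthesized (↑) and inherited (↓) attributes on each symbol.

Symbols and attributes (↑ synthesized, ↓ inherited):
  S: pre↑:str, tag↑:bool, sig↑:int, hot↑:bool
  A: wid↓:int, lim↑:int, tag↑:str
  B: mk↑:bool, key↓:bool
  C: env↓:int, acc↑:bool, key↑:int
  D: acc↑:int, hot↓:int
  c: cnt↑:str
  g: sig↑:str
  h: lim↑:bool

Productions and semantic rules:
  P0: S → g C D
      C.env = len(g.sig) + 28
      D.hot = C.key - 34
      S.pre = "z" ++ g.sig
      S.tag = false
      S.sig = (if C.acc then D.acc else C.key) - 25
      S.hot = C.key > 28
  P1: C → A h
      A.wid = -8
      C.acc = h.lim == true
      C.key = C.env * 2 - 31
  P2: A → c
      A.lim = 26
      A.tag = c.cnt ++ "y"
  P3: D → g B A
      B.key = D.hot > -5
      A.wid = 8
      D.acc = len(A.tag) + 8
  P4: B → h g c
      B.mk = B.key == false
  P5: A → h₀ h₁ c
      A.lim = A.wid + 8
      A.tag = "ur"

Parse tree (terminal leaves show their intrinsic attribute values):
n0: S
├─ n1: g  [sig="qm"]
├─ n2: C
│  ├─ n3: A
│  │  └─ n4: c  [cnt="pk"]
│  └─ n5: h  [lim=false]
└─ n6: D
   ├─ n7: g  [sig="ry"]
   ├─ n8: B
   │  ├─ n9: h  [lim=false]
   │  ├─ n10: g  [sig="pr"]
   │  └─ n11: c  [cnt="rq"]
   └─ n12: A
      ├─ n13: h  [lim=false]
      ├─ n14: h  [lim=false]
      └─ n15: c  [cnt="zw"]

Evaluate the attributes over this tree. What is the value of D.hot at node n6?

1. n1.sig = "qm"  [terminal]
2. n2.env = 30  [len(g.sig) + 28]
3. n3.wid = -8  [-8]
4. n4.cnt = "pk"  [terminal]
5. n3.lim = 26  [26]
6. n3.tag = "pky"  [c.cnt ++ "y"]
7. n5.lim = false  [terminal]
8. n2.acc = false  [h.lim == true]
9. n2.key = 29  [C.env * 2 - 31]
10. n6.hot = -5  [C.key - 34]
11. n7.sig = "ry"  [terminal]
12. n8.key = false  [D.hot > -5]
13. n9.lim = false  [terminal]
14. n10.sig = "pr"  [terminal]
15. n11.cnt = "rq"  [terminal]
16. n8.mk = true  [B.key == false]
17. n12.wid = 8  [8]
18. n13.lim = false  [terminal]
19. n14.lim = false  [terminal]
20. n15.cnt = "zw"  [terminal]
21. n12.lim = 16  [A.wid + 8]
22. n12.tag = "ur"  ["ur"]
23. n6.acc = 10  [len(A.tag) + 8]
24. n0.pre = "zqm"  ["z" ++ g.sig]
25. n0.tag = false  [false]
26. n0.sig = 4  [(if C.acc then D.acc else C.key) - 25]
27. n0.hot = true  [C.key > 28]

-5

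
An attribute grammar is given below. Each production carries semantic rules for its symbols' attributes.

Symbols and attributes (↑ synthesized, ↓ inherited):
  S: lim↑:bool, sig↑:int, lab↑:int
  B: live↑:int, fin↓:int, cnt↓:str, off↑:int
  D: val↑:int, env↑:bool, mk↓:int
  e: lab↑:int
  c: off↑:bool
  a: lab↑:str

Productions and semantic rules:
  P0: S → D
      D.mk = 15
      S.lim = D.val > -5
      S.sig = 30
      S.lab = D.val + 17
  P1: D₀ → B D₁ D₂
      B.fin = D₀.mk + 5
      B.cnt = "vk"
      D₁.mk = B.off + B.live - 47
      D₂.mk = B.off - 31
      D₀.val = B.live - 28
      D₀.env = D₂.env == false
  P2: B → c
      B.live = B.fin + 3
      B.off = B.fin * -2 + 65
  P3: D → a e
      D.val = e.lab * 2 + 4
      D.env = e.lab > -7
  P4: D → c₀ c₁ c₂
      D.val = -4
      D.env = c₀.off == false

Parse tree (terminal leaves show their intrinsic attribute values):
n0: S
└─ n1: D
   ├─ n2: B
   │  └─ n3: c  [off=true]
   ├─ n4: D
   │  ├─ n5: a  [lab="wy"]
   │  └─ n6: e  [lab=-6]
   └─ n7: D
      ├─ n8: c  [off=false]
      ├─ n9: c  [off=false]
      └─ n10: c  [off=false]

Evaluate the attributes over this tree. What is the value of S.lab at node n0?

12

1. n1.mk = 15  [15]
2. n2.fin = 20  [D₀.mk + 5]
3. n2.cnt = "vk"  ["vk"]
4. n3.off = true  [terminal]
5. n2.live = 23  [B.fin + 3]
6. n2.off = 25  [B.fin * -2 + 65]
7. n4.mk = 1  [B.off + B.live - 47]
8. n5.lab = "wy"  [terminal]
9. n6.lab = -6  [terminal]
10. n4.val = -8  [e.lab * 2 + 4]
11. n4.env = true  [e.lab > -7]
12. n7.mk = -6  [B.off - 31]
13. n8.off = false  [terminal]
14. n9.off = false  [terminal]
15. n10.off = false  [terminal]
16. n7.val = -4  [-4]
17. n7.env = true  [c₀.off == false]
18. n1.val = -5  [B.live - 28]
19. n1.env = false  [D₂.env == false]
20. n0.lim = false  [D.val > -5]
21. n0.sig = 30  [30]
22. n0.lab = 12  [D.val + 17]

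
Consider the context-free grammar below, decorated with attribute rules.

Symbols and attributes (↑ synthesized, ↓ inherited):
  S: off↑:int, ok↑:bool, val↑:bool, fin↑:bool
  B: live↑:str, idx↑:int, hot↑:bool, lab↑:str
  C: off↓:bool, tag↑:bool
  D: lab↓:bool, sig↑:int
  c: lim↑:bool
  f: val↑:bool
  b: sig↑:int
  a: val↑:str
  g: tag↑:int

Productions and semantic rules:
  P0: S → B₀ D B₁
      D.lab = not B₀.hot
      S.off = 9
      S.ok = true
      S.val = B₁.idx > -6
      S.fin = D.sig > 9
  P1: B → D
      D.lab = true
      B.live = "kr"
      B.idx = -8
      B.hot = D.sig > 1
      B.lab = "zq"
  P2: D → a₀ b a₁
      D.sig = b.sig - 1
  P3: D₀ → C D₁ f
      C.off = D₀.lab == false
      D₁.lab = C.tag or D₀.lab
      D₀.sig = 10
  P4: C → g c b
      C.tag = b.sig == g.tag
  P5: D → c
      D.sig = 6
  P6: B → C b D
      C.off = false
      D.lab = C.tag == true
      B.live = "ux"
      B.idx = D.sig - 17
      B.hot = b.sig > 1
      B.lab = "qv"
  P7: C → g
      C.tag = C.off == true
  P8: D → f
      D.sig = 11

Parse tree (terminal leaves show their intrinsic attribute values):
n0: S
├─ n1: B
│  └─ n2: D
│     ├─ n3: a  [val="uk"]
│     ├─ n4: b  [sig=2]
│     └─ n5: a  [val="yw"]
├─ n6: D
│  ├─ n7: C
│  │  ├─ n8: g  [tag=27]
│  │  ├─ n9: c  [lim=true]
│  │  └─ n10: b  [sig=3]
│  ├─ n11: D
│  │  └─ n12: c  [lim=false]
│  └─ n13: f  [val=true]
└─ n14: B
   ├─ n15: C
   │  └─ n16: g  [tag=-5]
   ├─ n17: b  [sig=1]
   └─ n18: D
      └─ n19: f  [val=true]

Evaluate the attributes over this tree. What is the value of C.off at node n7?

false

1. n2.lab = true  [true]
2. n3.val = "uk"  [terminal]
3. n4.sig = 2  [terminal]
4. n5.val = "yw"  [terminal]
5. n2.sig = 1  [b.sig - 1]
6. n1.live = "kr"  ["kr"]
7. n1.idx = -8  [-8]
8. n1.hot = false  [D.sig > 1]
9. n1.lab = "zq"  ["zq"]
10. n6.lab = true  [not B₀.hot]
11. n7.off = false  [D₀.lab == false]
12. n8.tag = 27  [terminal]
13. n9.lim = true  [terminal]
14. n10.sig = 3  [terminal]
15. n7.tag = false  [b.sig == g.tag]
16. n11.lab = true  [C.tag or D₀.lab]
17. n12.lim = false  [terminal]
18. n11.sig = 6  [6]
19. n13.val = true  [terminal]
20. n6.sig = 10  [10]
21. n15.off = false  [false]
22. n16.tag = -5  [terminal]
23. n15.tag = false  [C.off == true]
24. n17.sig = 1  [terminal]
25. n18.lab = false  [C.tag == true]
26. n19.val = true  [terminal]
27. n18.sig = 11  [11]
28. n14.live = "ux"  ["ux"]
29. n14.idx = -6  [D.sig - 17]
30. n14.hot = false  [b.sig > 1]
31. n14.lab = "qv"  ["qv"]
32. n0.off = 9  [9]
33. n0.ok = true  [true]
34. n0.val = false  [B₁.idx > -6]
35. n0.fin = true  [D.sig > 9]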